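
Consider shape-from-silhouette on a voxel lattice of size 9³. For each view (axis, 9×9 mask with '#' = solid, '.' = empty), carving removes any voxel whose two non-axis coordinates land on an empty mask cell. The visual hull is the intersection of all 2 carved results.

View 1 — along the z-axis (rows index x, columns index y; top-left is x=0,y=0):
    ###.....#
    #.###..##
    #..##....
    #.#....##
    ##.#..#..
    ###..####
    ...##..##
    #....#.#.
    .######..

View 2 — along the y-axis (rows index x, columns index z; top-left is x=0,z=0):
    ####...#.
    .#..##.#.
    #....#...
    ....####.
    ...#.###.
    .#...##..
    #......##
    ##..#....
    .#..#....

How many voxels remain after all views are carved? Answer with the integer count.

136 voxels

start: 9×9×9 = 729 voxels
V1 z: intersect with XY mask (41 set) -- 369 left
V2 y: intersect with XZ mask (30 set) -- 136 left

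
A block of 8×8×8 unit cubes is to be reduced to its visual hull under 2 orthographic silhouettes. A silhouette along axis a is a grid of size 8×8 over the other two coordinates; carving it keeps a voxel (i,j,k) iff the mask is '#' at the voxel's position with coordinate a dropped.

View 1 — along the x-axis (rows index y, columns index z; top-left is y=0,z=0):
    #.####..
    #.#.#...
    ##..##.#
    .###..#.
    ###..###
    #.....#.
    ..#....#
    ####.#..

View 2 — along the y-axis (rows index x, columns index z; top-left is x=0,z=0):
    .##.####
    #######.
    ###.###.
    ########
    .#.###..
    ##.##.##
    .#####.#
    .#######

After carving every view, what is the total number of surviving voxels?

start: 8×8×8 = 512 voxels
[1] x-view keeps 32 columns → grid now 256
[2] y-view keeps 50 columns → grid now 195

195 voxels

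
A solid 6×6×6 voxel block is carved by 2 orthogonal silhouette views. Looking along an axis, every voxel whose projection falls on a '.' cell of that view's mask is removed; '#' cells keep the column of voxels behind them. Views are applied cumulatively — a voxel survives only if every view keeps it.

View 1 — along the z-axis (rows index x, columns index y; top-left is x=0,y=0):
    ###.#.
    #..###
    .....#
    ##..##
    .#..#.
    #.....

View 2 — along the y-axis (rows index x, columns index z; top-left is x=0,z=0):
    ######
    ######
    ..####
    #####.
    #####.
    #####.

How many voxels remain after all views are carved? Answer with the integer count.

87 voxels

start: 6×6×6 = 216 voxels
step 1: project along z, AND mask (16/36) → |grid| = 96
step 2: project along y, AND mask (31/36) → |grid| = 87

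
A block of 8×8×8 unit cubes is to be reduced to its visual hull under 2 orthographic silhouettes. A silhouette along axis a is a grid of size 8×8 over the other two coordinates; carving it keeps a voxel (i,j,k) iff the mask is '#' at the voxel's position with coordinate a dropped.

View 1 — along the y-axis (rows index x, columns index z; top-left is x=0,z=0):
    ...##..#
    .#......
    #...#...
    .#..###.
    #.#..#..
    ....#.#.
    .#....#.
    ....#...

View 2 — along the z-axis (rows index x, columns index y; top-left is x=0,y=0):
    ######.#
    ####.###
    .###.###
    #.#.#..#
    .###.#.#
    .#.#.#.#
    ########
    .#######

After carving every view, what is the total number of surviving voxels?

full grid |V| = 512
step 1: project along y, AND mask (18/64) → |grid| = 144
step 2: project along z, AND mask (48/64) → |grid| = 102

voxel count = 102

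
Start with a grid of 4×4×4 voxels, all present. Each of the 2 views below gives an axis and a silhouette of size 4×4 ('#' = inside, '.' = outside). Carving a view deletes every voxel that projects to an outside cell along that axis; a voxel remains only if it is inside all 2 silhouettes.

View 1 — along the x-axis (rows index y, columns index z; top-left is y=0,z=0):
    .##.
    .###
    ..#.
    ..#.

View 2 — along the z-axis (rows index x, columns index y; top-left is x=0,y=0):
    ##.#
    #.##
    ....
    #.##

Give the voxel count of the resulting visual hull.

before carving: 64 voxels (4×4×4)
V1 x: intersect with YZ mask (7 set) -- 28 left
V2 z: intersect with XY mask (9 set) -- 14 left

|visual hull| = 14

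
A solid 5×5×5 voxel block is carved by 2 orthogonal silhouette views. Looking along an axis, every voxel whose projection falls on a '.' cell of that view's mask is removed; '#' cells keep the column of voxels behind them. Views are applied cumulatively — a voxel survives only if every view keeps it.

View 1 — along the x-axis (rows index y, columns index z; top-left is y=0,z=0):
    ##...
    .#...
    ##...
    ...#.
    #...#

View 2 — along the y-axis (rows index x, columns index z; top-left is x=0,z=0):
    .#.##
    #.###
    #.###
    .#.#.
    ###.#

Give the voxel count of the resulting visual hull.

26 voxels

before carving: 125 voxels (5×5×5)
  1. axis=0 (YZ plane), |mask|=8  ⇒  voxels=40
  2. axis=1 (XZ plane), |mask|=17  ⇒  voxels=26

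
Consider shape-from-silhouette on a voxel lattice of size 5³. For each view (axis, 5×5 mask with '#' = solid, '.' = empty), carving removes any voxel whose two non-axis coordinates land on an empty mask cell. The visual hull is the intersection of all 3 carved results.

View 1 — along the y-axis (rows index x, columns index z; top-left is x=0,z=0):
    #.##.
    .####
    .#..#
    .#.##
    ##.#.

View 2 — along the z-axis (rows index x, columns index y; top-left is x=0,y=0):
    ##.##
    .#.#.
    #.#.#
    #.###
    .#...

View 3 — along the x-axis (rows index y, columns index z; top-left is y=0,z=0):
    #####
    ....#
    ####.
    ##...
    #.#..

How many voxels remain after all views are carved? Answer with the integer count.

remaining voxels: 17

start: 5×5×5 = 125 voxels
V1 y: intersect with XZ mask (15 set) -- 75 left
V2 z: intersect with XY mask (14 set) -- 41 left
V3 x: intersect with YZ mask (14 set) -- 17 left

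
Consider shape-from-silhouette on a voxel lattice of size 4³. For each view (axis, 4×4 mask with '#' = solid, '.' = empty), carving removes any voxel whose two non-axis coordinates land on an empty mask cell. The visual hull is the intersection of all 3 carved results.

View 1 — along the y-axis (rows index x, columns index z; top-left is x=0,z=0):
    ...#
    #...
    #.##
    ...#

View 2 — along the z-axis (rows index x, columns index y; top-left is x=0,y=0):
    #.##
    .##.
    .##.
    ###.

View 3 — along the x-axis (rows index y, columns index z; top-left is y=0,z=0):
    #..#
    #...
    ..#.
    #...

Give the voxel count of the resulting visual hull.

remaining voxels: 5

before carving: 64 voxels (4×4×4)
carve view 1 (along y, XZ-mask fill 6/16): 24 voxels remain
carve view 2 (along z, XY-mask fill 10/16): 14 voxels remain
carve view 3 (along x, YZ-mask fill 5/16): 5 voxels remain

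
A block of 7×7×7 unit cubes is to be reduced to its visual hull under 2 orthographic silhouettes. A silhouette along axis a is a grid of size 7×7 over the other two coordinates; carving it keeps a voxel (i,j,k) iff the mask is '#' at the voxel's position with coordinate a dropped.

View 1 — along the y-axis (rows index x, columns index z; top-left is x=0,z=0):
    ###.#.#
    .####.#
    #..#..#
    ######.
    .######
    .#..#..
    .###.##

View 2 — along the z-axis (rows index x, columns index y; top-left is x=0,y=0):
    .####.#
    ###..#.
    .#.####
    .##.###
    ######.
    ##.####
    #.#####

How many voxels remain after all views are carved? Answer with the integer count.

start: 7×7×7 = 343 voxels
carve view 1 (along y, XZ-mask fill 32/49): 224 voxels remain
carve view 2 (along z, XY-mask fill 37/49): 168 voxels remain

|visual hull| = 168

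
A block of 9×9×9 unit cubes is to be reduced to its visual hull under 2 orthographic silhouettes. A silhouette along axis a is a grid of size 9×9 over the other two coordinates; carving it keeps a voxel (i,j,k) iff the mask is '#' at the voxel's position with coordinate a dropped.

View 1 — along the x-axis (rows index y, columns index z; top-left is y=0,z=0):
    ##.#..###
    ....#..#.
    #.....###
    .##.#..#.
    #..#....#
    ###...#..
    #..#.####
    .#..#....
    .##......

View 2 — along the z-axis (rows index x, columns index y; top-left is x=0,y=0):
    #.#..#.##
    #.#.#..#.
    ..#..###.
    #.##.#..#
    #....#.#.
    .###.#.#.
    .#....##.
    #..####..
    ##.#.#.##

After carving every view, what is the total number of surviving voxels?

start: 9×9×9 = 729 voxels
carve view 1 (along x, YZ-mask fill 33/81): 297 voxels remain
carve view 2 (along z, XY-mask fill 40/81): 150 voxels remain

|visual hull| = 150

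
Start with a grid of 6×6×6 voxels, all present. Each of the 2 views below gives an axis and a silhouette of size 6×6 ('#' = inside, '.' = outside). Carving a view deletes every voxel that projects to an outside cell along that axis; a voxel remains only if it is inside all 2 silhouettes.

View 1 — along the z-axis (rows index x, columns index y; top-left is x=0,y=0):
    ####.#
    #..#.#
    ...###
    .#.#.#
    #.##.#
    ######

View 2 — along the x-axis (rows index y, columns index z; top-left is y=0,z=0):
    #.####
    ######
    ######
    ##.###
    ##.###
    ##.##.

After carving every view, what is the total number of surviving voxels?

|visual hull| = 120

initial block: 6^3 = 216
step 1: project along z, AND mask (24/36) → |grid| = 144
step 2: project along x, AND mask (31/36) → |grid| = 120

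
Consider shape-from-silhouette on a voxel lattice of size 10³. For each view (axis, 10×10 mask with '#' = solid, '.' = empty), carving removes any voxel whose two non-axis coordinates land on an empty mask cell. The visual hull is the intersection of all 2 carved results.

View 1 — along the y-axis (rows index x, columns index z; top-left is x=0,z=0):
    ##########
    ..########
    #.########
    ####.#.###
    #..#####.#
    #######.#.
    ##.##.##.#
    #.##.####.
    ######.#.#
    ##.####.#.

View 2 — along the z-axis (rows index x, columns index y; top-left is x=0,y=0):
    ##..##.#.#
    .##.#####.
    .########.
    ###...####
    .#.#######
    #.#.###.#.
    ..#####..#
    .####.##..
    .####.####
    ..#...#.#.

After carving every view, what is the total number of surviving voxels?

517 voxels

full grid |V| = 1000
V1 y: intersect with XZ mask (79 set) -- 790 left
V2 z: intersect with XY mask (65 set) -- 517 left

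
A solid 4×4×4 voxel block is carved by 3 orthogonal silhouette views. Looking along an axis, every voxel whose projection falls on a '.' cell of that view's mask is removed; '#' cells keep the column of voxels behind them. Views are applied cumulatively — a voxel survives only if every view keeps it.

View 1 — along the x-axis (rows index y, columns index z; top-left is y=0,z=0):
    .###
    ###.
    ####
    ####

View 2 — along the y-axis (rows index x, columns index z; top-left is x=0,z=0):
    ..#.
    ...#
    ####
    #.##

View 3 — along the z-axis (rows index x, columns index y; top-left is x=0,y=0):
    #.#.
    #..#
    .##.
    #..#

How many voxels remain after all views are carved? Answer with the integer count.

16 voxels

start: 4×4×4 = 64 voxels
after view 1 [x-axis, 14 of 16 cells solid] → remaining = 56
after view 2 [y-axis, 9 of 16 cells solid] → remaining = 31
after view 3 [z-axis, 8 of 16 cells solid] → remaining = 16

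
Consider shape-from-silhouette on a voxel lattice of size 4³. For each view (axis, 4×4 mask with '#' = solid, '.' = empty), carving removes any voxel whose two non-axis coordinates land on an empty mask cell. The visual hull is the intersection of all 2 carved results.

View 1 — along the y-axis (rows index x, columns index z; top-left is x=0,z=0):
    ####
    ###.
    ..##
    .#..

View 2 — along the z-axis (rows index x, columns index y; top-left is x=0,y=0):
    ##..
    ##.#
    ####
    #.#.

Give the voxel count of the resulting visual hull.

initial block: 4^3 = 64
carve view 1 (along y, XZ-mask fill 10/16): 40 voxels remain
carve view 2 (along z, XY-mask fill 11/16): 27 voxels remain

voxel count = 27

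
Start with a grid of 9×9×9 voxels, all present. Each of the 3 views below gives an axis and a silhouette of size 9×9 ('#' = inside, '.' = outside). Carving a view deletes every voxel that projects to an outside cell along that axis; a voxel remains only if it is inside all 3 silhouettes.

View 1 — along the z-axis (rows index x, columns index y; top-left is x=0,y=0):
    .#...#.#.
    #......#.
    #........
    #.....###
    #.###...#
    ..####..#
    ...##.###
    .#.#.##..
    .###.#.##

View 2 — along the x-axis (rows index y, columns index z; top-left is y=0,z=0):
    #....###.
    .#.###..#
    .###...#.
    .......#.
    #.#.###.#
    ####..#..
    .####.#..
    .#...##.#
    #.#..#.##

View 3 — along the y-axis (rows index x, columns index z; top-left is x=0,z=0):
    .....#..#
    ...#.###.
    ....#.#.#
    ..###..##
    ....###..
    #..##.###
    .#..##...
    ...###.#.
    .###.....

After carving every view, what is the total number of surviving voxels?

full grid |V| = 729
  1. axis=2 (XY plane), |mask|=35  ⇒  voxels=315
  2. axis=0 (YZ plane), |mask|=39  ⇒  voxels=146
  3. axis=1 (XZ plane), |mask|=33  ⇒  voxels=61

remaining voxels: 61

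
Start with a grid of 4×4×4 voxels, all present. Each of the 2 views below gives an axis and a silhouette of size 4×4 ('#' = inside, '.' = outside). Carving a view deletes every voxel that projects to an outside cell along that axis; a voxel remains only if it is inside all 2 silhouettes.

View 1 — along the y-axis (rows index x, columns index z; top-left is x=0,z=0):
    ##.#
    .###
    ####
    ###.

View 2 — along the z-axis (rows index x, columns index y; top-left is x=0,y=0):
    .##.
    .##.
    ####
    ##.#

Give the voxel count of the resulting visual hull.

voxel count = 37

before carving: 64 voxels (4×4×4)
[1] y-view keeps 13 columns → grid now 52
[2] z-view keeps 11 columns → grid now 37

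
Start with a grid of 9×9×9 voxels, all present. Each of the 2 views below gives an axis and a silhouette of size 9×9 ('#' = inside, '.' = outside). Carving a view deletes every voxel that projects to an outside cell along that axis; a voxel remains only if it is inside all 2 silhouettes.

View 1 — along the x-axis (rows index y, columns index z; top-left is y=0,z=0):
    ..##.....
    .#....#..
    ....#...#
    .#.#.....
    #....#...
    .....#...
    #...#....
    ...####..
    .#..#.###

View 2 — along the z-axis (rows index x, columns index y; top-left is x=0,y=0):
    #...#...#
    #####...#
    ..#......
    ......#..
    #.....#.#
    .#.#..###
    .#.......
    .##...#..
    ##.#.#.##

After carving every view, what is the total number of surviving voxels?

voxel count = 76

before carving: 729 voxels (9×9×9)
step 1: project along x, AND mask (22/81) → |grid| = 198
step 2: project along z, AND mask (29/81) → |grid| = 76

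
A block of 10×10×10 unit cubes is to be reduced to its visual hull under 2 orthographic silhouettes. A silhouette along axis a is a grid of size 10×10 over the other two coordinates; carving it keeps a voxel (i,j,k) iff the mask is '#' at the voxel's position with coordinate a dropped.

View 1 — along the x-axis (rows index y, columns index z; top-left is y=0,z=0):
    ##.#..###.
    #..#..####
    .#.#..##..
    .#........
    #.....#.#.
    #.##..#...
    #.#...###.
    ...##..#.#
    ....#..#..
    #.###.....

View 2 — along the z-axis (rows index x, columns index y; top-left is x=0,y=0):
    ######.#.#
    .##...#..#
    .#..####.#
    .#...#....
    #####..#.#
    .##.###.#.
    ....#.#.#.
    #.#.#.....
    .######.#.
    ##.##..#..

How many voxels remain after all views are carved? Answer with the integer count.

start: 10×10×10 = 1000 voxels
V1 x: intersect with YZ mask (39 set) -- 390 left
V2 z: intersect with XY mask (51 set) -- 207 left

voxel count = 207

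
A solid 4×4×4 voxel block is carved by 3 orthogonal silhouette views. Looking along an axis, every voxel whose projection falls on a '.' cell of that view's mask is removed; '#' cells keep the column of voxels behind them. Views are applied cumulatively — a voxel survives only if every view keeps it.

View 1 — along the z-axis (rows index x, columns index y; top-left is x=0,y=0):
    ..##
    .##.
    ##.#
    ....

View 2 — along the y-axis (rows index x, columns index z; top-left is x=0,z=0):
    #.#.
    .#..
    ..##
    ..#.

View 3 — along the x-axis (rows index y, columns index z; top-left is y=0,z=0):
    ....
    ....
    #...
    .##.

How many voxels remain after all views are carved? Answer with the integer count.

voxel count = 3

initial block: 4^3 = 64
after view 1 [z-axis, 7 of 16 cells solid] → remaining = 28
after view 2 [y-axis, 6 of 16 cells solid] → remaining = 12
after view 3 [x-axis, 3 of 16 cells solid] → remaining = 3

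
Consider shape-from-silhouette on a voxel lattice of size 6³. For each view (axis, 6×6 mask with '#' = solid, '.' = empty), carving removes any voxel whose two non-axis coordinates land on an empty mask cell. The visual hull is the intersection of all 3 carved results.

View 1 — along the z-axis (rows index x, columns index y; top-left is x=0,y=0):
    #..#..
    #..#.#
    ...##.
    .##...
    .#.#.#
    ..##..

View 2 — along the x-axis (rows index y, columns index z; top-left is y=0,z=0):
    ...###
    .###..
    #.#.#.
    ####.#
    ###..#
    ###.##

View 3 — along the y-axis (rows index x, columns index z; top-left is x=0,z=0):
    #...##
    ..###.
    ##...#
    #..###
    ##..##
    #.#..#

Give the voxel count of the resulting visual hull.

32 voxels

initial block: 6^3 = 216
step 1: project along z, AND mask (14/36) → |grid| = 84
step 2: project along x, AND mask (23/36) → |grid| = 57
step 3: project along y, AND mask (20/36) → |grid| = 32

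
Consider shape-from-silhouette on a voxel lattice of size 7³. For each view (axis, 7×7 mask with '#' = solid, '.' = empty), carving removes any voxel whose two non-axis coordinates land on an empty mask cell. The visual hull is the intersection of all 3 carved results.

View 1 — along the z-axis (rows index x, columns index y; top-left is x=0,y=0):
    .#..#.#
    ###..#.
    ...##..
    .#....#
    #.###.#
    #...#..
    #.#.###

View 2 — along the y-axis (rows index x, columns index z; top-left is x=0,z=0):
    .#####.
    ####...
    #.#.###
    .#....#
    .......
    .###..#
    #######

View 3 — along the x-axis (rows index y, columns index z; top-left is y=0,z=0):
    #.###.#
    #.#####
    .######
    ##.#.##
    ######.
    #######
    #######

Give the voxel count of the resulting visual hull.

|visual hull| = 74

start: 7×7×7 = 343 voxels
carve view 1 (along z, XY-mask fill 23/49): 161 voxels remain
carve view 2 (along y, XZ-mask fill 27/49): 88 voxels remain
carve view 3 (along x, YZ-mask fill 42/49): 74 voxels remain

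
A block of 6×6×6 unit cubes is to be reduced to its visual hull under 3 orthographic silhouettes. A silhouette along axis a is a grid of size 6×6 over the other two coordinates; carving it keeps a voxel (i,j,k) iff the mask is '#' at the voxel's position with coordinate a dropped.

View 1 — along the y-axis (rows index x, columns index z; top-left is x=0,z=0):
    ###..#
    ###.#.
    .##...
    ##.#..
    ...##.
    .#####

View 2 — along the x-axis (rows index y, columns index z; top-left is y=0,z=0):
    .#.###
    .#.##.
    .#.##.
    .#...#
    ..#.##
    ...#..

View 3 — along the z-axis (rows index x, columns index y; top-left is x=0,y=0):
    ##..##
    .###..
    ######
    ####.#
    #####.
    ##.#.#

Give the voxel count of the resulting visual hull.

remaining voxels: 40

full grid |V| = 216
carve view 1 (along y, XZ-mask fill 20/36): 120 voxels remain
carve view 2 (along x, YZ-mask fill 16/36): 54 voxels remain
carve view 3 (along z, XY-mask fill 27/36): 40 voxels remain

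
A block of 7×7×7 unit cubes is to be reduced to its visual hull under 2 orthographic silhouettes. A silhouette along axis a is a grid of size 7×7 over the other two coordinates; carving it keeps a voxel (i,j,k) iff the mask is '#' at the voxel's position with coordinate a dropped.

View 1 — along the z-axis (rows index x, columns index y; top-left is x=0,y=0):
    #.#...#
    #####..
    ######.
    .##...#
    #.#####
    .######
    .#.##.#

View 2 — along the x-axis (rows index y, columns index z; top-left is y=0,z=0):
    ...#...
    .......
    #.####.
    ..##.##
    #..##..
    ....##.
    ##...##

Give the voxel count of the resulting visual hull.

95 voxels

initial block: 7^3 = 343
V1 z: intersect with XY mask (33 set) -- 231 left
V2 x: intersect with YZ mask (19 set) -- 95 left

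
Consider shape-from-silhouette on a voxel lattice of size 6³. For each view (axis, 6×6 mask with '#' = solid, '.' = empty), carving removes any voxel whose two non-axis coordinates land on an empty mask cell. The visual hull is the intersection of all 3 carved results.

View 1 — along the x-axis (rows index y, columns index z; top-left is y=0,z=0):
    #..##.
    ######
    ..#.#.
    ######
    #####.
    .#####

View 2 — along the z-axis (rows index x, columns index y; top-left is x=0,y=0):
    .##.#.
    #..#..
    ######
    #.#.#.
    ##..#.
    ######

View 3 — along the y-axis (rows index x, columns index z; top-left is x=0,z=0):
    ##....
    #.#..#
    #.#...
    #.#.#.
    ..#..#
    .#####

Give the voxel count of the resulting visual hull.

initial block: 6^3 = 216
  1. axis=0 (YZ plane), |mask|=27  ⇒  voxels=162
  2. axis=2 (XY plane), |mask|=23  ⇒  voxels=100
  3. axis=1 (XZ plane), |mask|=17  ⇒  voxels=50

remaining voxels: 50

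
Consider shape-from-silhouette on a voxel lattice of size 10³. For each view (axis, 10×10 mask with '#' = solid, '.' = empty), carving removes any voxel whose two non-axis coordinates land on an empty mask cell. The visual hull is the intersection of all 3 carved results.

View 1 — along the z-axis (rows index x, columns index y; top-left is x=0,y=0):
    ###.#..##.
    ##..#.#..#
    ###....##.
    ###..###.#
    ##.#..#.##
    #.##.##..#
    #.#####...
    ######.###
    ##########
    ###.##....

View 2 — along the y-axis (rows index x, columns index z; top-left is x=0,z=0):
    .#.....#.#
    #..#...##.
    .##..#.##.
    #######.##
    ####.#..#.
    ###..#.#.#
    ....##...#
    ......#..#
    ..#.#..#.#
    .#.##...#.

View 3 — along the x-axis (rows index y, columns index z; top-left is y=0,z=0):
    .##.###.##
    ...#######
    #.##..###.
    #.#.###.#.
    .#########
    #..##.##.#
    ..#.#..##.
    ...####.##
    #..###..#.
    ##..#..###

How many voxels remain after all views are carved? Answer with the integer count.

remaining voxels: 175

full grid |V| = 1000
V1 z: intersect with XY mask (65 set) -- 650 left
V2 y: intersect with XZ mask (46 set) -- 294 left
V3 x: intersect with YZ mask (62 set) -- 175 left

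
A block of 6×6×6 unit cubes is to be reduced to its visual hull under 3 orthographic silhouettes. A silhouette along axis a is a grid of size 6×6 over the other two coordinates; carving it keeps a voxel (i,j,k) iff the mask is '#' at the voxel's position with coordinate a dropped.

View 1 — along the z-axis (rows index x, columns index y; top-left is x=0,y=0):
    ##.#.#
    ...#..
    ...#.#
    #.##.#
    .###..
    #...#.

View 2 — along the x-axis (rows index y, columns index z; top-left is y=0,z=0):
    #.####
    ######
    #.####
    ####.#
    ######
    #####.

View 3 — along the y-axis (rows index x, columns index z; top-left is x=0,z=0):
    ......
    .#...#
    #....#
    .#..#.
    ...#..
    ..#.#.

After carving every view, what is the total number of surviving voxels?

initial block: 6^3 = 216
carve view 1 (along z, XY-mask fill 16/36): 96 voxels remain
carve view 2 (along x, YZ-mask fill 32/36): 83 voxels remain
carve view 3 (along y, XZ-mask fill 9/36): 17 voxels remain

voxel count = 17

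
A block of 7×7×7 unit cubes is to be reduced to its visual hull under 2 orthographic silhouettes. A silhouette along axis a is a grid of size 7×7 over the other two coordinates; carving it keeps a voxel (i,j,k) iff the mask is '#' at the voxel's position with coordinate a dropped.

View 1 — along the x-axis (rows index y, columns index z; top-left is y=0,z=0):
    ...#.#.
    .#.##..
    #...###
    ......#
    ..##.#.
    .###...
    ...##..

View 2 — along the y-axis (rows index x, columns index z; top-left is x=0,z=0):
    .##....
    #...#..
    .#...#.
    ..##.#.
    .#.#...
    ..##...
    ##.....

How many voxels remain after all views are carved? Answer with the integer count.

full grid |V| = 343
after view 1 [x-axis, 18 of 49 cells solid] → remaining = 126
after view 2 [y-axis, 15 of 49 cells solid] → remaining = 40

40 voxels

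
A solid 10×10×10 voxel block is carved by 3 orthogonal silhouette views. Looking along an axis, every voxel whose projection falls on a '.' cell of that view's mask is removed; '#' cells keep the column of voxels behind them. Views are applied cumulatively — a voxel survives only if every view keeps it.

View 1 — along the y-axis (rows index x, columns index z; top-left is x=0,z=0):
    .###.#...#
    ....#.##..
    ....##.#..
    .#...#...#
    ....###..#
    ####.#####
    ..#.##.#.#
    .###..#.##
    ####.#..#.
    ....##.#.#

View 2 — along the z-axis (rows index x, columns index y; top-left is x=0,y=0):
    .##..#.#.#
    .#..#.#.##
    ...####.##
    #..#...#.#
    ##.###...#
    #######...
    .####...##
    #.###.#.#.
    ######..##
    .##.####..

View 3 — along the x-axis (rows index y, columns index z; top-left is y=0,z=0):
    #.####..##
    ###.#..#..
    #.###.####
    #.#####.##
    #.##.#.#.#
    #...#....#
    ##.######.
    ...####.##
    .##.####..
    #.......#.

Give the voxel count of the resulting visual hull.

start: 10×10×10 = 1000 voxels
after view 1 [y-axis, 48 of 100 cells solid] → remaining = 480
after view 2 [z-axis, 59 of 100 cells solid] → remaining = 295
after view 3 [x-axis, 59 of 100 cells solid] → remaining = 172

voxel count = 172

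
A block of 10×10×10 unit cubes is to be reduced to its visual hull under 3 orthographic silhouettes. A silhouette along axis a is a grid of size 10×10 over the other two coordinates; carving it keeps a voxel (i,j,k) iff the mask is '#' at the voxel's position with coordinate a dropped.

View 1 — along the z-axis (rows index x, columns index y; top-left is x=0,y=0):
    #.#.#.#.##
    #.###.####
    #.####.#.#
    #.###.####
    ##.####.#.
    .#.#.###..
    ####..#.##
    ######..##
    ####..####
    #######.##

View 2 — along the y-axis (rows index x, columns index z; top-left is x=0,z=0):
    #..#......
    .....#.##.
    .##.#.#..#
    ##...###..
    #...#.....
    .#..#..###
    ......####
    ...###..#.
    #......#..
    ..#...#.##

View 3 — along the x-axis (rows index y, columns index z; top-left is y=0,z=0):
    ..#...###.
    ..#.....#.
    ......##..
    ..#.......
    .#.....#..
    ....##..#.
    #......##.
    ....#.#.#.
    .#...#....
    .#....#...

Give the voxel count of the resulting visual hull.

remaining voxels: 70

full grid |V| = 1000
  1. axis=2 (XY plane), |mask|=73  ⇒  voxels=730
  2. axis=1 (XZ plane), |mask|=36  ⇒  voxels=262
  3. axis=0 (YZ plane), |mask|=24  ⇒  voxels=70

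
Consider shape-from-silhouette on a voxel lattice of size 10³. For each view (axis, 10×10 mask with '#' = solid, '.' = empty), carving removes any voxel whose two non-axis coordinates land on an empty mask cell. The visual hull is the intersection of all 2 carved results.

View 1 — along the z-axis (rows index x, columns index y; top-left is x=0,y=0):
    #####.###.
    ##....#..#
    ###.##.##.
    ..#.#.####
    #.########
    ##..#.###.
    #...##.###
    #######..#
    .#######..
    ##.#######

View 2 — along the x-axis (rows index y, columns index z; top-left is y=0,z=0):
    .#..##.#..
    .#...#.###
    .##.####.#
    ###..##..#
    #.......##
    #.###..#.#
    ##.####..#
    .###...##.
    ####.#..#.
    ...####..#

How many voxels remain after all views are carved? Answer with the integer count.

voxel count = 370

full grid |V| = 1000
  1. axis=2 (XY plane), |mask|=70  ⇒  voxels=700
  2. axis=0 (YZ plane), |mask|=54  ⇒  voxels=370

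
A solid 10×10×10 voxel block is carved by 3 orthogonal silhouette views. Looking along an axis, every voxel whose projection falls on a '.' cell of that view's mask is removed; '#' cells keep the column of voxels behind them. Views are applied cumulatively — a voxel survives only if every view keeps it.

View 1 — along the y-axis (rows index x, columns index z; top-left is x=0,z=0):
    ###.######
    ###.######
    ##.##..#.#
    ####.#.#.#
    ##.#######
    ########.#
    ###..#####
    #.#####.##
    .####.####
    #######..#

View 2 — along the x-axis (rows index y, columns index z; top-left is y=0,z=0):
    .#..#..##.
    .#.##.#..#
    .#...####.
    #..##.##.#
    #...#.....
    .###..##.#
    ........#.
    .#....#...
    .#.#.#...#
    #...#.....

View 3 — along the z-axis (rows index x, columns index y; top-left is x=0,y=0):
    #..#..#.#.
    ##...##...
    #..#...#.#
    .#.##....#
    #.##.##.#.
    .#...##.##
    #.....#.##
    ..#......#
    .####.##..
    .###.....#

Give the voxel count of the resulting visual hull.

remaining voxels: 135

before carving: 1000 voxels (10×10×10)
carve view 1 (along y, XZ-mask fill 81/100): 810 voxels remain
carve view 2 (along x, YZ-mask fill 37/100): 303 voxels remain
carve view 3 (along z, XY-mask fill 43/100): 135 voxels remain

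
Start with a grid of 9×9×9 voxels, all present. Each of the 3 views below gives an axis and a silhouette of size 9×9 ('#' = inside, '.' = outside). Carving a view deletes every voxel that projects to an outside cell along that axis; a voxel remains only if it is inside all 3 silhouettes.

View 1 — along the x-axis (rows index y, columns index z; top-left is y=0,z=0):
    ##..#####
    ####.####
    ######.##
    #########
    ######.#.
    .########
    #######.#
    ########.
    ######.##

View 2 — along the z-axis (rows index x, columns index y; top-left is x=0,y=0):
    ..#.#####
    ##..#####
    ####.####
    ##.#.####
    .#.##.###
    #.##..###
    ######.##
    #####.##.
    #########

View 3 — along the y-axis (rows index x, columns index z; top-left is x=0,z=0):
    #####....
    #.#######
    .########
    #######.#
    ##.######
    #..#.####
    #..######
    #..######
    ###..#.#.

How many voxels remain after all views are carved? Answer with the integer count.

remaining voxels: 388

full grid |V| = 729
carve view 1 (along x, YZ-mask fill 71/81): 639 voxels remain
carve view 2 (along z, XY-mask fill 64/81): 506 voxels remain
carve view 3 (along y, XZ-mask fill 62/81): 388 voxels remain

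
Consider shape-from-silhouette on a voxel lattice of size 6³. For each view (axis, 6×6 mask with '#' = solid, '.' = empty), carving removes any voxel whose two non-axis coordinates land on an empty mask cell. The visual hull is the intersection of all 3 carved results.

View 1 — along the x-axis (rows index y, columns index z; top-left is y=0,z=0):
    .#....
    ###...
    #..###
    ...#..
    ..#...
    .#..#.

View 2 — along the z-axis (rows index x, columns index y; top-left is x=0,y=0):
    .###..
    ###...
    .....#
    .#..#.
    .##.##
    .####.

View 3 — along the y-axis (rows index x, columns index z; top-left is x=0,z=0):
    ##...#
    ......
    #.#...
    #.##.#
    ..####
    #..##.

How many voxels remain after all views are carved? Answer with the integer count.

before carving: 216 voxels (6×6×6)
after view 1 [x-axis, 12 of 36 cells solid] → remaining = 72
after view 2 [z-axis, 17 of 36 cells solid] → remaining = 41
after view 3 [y-axis, 16 of 36 cells solid] → remaining = 18

|visual hull| = 18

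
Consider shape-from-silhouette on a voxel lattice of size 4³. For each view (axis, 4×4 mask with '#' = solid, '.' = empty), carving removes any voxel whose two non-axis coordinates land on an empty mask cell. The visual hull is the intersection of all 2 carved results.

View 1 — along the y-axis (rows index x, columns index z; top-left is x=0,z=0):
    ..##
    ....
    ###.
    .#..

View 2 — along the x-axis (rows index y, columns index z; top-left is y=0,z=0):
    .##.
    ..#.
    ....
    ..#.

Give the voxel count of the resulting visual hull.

before carving: 64 voxels (4×4×4)
  1. axis=1 (XZ plane), |mask|=6  ⇒  voxels=24
  2. axis=0 (YZ plane), |mask|=4  ⇒  voxels=8

|visual hull| = 8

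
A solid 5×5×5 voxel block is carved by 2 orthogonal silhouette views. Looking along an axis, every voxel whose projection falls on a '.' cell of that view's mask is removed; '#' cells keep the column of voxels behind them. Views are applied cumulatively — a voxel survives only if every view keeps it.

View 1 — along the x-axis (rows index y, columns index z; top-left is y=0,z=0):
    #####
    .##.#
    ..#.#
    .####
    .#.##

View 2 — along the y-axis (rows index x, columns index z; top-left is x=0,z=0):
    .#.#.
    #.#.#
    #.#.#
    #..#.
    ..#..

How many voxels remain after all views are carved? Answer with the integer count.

initial block: 5^3 = 125
carve view 1 (along x, YZ-mask fill 17/25): 85 voxels remain
carve view 2 (along y, XZ-mask fill 11/25): 35 voxels remain

voxel count = 35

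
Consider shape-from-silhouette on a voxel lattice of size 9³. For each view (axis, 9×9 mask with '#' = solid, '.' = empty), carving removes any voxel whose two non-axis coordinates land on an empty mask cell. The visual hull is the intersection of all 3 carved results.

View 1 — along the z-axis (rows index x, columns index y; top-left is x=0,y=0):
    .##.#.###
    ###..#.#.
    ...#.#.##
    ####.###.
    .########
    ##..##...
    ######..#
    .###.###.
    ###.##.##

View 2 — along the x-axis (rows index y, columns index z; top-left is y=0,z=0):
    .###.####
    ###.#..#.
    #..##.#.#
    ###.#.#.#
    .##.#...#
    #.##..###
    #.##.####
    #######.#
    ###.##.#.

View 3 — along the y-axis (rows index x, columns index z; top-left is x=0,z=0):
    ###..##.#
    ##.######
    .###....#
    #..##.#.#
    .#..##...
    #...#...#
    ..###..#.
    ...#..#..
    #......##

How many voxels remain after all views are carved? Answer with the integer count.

full grid |V| = 729
step 1: project along z, AND mask (54/81) → |grid| = 486
step 2: project along x, AND mask (54/81) → |grid| = 322
step 3: project along y, AND mask (38/81) → |grid| = 152

|visual hull| = 152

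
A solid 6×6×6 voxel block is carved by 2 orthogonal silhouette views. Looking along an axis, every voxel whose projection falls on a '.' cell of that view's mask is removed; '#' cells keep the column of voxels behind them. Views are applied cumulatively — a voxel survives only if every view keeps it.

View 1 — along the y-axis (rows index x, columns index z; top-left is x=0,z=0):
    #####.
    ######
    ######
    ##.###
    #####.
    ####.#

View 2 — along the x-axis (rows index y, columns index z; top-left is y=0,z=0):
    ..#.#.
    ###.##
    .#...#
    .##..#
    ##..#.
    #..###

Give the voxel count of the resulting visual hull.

start: 6×6×6 = 216 voxels
  1. axis=1 (XZ plane), |mask|=32  ⇒  voxels=192
  2. axis=0 (YZ plane), |mask|=19  ⇒  voxels=99

|visual hull| = 99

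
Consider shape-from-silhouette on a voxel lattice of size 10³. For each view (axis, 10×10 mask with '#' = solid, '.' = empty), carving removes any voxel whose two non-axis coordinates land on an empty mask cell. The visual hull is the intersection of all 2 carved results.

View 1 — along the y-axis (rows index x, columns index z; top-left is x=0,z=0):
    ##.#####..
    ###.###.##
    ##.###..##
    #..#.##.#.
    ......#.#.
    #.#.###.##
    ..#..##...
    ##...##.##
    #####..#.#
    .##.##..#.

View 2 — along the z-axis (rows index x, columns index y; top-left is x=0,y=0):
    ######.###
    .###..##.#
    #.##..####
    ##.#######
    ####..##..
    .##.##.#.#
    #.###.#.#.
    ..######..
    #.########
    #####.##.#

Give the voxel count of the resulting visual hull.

start: 10×10×10 = 1000 voxels
[1] y-view keeps 57 columns → grid now 570
[2] z-view keeps 72 columns → grid now 416

remaining voxels: 416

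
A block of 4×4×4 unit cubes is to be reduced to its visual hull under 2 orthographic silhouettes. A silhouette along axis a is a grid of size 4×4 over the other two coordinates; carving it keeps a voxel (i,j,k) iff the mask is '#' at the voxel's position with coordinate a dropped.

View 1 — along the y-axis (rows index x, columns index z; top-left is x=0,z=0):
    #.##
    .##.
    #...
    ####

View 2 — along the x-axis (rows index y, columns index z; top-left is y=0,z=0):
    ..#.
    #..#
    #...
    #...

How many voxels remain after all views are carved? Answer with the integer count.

before carving: 64 voxels (4×4×4)
step 1: project along y, AND mask (10/16) → |grid| = 40
step 2: project along x, AND mask (5/16) → |grid| = 14

voxel count = 14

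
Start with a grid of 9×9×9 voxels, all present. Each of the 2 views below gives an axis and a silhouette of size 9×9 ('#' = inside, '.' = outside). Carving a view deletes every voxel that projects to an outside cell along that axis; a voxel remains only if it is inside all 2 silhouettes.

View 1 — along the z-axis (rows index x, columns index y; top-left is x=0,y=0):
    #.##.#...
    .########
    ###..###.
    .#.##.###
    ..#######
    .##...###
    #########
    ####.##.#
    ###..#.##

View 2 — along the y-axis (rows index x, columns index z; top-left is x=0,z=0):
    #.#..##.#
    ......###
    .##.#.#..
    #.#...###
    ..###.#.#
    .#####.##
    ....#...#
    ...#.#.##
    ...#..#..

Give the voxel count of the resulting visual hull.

start: 9×9×9 = 729 voxels
[1] z-view keeps 58 columns → grid now 522
[2] y-view keeps 37 columns → grid now 226

remaining voxels: 226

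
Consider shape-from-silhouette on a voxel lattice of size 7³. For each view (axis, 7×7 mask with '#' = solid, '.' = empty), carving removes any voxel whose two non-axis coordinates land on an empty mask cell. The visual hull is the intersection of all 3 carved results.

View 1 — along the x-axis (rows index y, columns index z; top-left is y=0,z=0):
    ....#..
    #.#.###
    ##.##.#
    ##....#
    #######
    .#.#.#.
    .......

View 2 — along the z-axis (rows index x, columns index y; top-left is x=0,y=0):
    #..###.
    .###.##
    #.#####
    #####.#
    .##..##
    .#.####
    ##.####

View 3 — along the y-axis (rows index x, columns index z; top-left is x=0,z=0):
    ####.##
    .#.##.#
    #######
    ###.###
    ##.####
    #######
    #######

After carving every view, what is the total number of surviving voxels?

|visual hull| = 109

initial block: 7^3 = 343
carve view 1 (along x, YZ-mask fill 24/49): 168 voxels remain
carve view 2 (along z, XY-mask fill 36/49): 120 voxels remain
carve view 3 (along y, XZ-mask fill 43/49): 109 voxels remain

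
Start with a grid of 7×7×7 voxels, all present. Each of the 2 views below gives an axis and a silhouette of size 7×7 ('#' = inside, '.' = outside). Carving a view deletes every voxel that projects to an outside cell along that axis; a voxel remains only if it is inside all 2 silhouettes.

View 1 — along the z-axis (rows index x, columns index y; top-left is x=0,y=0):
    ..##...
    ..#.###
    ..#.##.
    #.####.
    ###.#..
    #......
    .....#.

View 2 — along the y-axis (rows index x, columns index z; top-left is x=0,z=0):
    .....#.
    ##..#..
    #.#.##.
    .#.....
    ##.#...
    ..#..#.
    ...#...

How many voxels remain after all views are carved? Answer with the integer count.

before carving: 343 voxels (7×7×7)
step 1: project along z, AND mask (20/49) → |grid| = 140
step 2: project along y, AND mask (15/49) → |grid| = 46

voxel count = 46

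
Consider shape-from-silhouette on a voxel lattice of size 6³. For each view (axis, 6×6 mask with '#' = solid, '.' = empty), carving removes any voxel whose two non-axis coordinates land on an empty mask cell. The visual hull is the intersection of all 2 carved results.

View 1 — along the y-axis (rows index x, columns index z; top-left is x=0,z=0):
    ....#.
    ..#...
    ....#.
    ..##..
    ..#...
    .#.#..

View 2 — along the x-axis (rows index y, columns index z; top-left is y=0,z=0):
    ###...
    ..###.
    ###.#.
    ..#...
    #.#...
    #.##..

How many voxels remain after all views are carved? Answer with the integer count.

remaining voxels: 28

before carving: 216 voxels (6×6×6)
step 1: project along y, AND mask (8/36) → |grid| = 48
step 2: project along x, AND mask (16/36) → |grid| = 28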